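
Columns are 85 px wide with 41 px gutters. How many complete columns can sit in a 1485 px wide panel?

Each extra column adds 85 + 41 = 126 px.
(1485 + 41) / 126 = 12.11, so 12 columns fit.

12 columns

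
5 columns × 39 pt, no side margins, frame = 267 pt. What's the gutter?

18 pt

5·39 + 4g = 267 → 4g = 72 → g = 18 pt.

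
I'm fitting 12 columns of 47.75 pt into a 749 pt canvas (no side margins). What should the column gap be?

16 pt

Columns use 573 pt, leaving 176 pt across 11 column gaps = 16 pt each.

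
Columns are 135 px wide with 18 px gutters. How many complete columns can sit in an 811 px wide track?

5 columns

Each extra column adds 135 + 18 = 153 px.
(811 + 18) / 153 = 5.42, so 5 columns fit.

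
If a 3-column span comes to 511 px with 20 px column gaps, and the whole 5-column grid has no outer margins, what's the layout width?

865 px

511 − 2·20 = 471; ÷3 gives c = 157 px.
Total width: 5·157 + 4·20 = 865 px.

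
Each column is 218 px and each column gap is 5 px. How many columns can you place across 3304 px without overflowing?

14 columns

14 columns: 14·218 + 13·5 = 3117 px ≤ 3304.
15 columns: 3340 px > 3304. So 14.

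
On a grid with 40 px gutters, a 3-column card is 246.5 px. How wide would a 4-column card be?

342 px

246.5 − 2·40 = 166.5; ÷3 gives c = 55.5 px.
4 columns plus 3 gutters: 222 + 120 = 342 px.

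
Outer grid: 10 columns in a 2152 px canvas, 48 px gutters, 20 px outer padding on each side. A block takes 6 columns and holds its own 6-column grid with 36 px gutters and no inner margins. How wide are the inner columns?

178 px

Inside the margins: 2152 − 40 = 2112 px.
10c + 9·48 = 2112 → 10c = 1680 → c = 168 px.
Span of 6: 6·168 + 5·48 = 1008 + 240 = 1248 px.
6d + 5·36 = 1248 → 6d = 1068 → d = 178 px.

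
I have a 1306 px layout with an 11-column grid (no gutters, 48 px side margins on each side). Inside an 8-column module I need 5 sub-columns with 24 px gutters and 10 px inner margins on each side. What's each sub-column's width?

Outer content = 1306 − 2·48 = 1210 px.
11c = 1210 → c = 110 px.
8-column span = 8·110 = 880 px.
Inner content = 880 − 2·10 = 860 px.
5 columns + 4 gutters: 5d + 4·24 = 860.
5d = 860 − 96 = 764, so d = 152.8 px.

152.8 px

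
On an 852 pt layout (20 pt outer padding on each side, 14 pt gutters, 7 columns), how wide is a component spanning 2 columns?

Inside the margins: 852 − 40 = 812 pt.
812 − 6·14 = 728; ÷7 gives c = 104 pt.
Span of 2: 2·104 + 1·14 = 208 + 14 = 222 pt.

222 pt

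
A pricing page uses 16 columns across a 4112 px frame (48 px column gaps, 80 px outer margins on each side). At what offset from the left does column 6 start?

1330 px

Take off 160 px of margins, leaving 3952 px.
16 columns + 15 column gaps: 16c + 15·48 = 3952.
16c = 3952 − 720 = 3232, so c = 202 px.
Before column 6: the margin + 5 columns + 5 column gaps.
Offset = 80 + 5·(202 + 48) = 80 + 1250 = 1330 px.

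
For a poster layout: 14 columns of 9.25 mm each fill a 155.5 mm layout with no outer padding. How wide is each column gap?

2 mm

14·9.25 + 13g = 155.5 → 13g = 26 → g = 2 mm.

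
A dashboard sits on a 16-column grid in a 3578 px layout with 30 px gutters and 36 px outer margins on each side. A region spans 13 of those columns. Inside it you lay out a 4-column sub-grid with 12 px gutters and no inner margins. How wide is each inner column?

701.75 px

Subtract both margins: 3578 − 2·36 = 3506 px.
Subtracting 15 gutters of 30 leaves 3056 for 16 columns, so c = 191 px.
13 columns plus 12 gutters: 2483 + 360 = 2843 px.
2843 − 3·12 = 2807; ÷4 gives d = 701.75 px.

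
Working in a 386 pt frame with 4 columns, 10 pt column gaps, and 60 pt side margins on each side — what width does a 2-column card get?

Subtract both margins: 386 − 2·60 = 266 pt.
4 columns + 3 column gaps: 4c + 3·10 = 266.
4c = 266 − 30 = 236, so c = 59 pt.
Span of 2: 2·59 + 1·10 = 118 + 10 = 128 pt.

128 pt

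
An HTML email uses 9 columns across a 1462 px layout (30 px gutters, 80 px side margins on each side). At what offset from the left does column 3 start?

376 px

Take off 160 px of margins, leaving 1302 px.
9c + 8·30 = 1302 → 9c = 1062 → c = 118 px.
Before column 3: the margin + 2 columns + 2 gutters.
Offset = 80 + 2·(118 + 30) = 80 + 296 = 376 px.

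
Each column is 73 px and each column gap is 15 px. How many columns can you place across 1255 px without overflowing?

14 columns

k columns need k·73 + (k−1)·15 = k·88 − 15.
k·88 − 15 ≤ 1255 → k ≤ 1270 / 88 ≈ 14.43, so k = 14.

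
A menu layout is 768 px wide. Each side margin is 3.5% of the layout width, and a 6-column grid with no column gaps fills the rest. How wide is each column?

119.04 px

Margins: 3.5% × 768 = 26.88 px each, so content = 768 − 53.76 = 714.24 px.
With no column gaps, each column is 714.24/6 = 119.04 px.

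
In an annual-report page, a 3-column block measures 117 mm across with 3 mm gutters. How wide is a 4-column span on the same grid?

117 − 2·3 = 111; ÷3 gives c = 37 mm.
Span of 4: 4·37 + 3·3 = 148 + 9 = 157 mm.

157 mm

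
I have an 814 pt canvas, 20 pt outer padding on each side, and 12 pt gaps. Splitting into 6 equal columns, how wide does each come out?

119 pt

Subtract both margins: 814 − 2·20 = 774 pt.
774 − 5·12 = 714; ÷6 gives c = 119 pt.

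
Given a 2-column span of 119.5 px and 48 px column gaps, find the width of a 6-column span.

454.5 px

2c + 1·48 = 119.5 → 2c = 71.5 → c = 35.75 px.
6-column span = 6·35.75 + 5·48 = 454.5 px.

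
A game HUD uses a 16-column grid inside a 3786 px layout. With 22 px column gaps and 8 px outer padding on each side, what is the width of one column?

Subtract both margins: 3786 − 2·8 = 3770 px.
16c + 15·22 = 3770 → 16c = 3440 → c = 215 px.

215 px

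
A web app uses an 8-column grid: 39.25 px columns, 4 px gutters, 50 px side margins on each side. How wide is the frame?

Frame = 2·50 + 8·39.25 + 7·4 = 100 + 314 + 28 = 442 px.

442 px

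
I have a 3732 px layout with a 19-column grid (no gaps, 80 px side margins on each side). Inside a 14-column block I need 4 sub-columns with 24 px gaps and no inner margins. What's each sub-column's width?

640 px

Subtract both margins: 3732 − 2·80 = 3572 px.
With no gaps, each column is 3572/19 = 188 px.
With no gaps, 14 columns span 14·188 = 2632 px.
Subtracting 3 gaps of 24 leaves 2560 for 4 columns, so d = 640 px.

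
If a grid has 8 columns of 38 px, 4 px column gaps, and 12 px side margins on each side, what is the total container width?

Container = 2·12 + 8·38 + 7·4 = 24 + 304 + 28 = 356 px.

356 px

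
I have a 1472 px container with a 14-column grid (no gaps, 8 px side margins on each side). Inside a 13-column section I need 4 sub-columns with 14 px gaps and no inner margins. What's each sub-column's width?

327.5 px

Subtract both margins: 1472 − 2·8 = 1456 px.
14c = 1456 → c = 104 px.
13-column span = 13·104 = 1352 px.
4 columns + 3 gaps: 4d + 3·14 = 1352.
4d = 1352 − 42 = 1310, so d = 327.5 px.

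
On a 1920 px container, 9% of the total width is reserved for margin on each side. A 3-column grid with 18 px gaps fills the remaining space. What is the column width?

Each margin = 9% of 1920 = 172.8 px; content = 1920 − 2·172.8 = 1574.4 px.
3c + 2·18 = 1574.4 → 3c = 1538.4 → c = 512.8 px.

512.8 px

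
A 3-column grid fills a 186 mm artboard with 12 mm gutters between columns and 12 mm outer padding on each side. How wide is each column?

Take off 24 mm of margins, leaving 162 mm.
3c + 2·12 = 162 → 3c = 138 → c = 46 mm.

46 mm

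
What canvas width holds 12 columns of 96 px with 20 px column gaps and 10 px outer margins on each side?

Canvas = 2·10 + 12·96 + 11·20 = 20 + 1152 + 220 = 1392 px.

1392 px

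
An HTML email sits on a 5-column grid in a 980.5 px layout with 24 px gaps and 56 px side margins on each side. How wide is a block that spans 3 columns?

511.5 px

Content width = 980.5 − 2·56 = 868.5 px.
5 columns + 4 gaps: 5c + 4·24 = 868.5.
5c = 868.5 − 96 = 772.5, so c = 154.5 px.
3 columns plus 2 gaps: 463.5 + 48 = 511.5 px.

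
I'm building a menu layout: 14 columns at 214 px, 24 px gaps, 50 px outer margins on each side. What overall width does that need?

3408 px

Adding margins, columns and gutters: 100 + 2996 + 312 = 3408 px.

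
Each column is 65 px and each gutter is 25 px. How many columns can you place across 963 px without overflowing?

Each extra column adds 65 + 25 = 90 px.
(963 + 25) / 90 = 10.98, so 10 columns fit.

10 columns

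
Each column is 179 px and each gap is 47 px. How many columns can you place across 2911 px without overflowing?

13 columns

k columns need k·179 + (k−1)·47 = k·226 − 47.
k·226 − 47 ≤ 2911 → k ≤ 2958 / 226 ≈ 13.09, so k = 13.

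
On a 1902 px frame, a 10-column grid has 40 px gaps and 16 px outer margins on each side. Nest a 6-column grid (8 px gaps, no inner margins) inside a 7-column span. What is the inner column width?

Inside the margins: 1902 − 32 = 1870 px.
1870 − 9·40 = 1510; ÷10 gives c = 151 px.
7-column span = 7·151 + 6·40 = 1297 px.
6 columns + 5 gaps: 6d + 5·8 = 1297.
6d = 1297 − 40 = 1257, so d = 209.5 px.

209.5 px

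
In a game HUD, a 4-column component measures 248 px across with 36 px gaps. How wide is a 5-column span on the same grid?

248 − 3·36 = 140; ÷4 gives c = 35 px.
5-column span = 5·35 + 4·36 = 319 px.

319 px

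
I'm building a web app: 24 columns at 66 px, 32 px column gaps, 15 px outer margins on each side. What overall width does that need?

2350 px

Artboard = 2·15 + 24·66 + 23·32 = 30 + 1584 + 736 = 2350 px.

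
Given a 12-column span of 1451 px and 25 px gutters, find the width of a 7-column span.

12c + 11·25 = 1451 → 12c = 1176 → c = 98 px.
7-column span = 7·98 + 6·25 = 836 px.

836 px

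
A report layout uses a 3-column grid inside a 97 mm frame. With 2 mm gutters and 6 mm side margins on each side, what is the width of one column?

27 mm

Take off 12 mm of margins, leaving 85 mm.
3 columns + 2 gutters: 3c + 2·2 = 85.
3c = 85 − 4 = 81, so c = 27 mm.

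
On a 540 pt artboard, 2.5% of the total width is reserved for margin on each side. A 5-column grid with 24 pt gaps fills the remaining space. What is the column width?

540 × (1 − 2·2.5%) = 540 × 95% = 513 pt for the columns.
Subtracting 4 gaps of 24 leaves 417 for 5 columns, so c = 83.4 pt.

83.4 pt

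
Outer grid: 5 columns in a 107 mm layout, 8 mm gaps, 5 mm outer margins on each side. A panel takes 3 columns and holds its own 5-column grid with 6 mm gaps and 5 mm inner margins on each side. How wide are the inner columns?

Subtract both margins: 107 − 2·5 = 97 mm.
5c + 4·8 = 97 → 5c = 65 → c = 13 mm.
Span of 3: 3·13 + 2·8 = 39 + 16 = 55 mm.
Inner content = 55 − 2·5 = 45 mm.
5d + 4·6 = 45 → 5d = 21 → d = 4.2 mm.

4.2 mm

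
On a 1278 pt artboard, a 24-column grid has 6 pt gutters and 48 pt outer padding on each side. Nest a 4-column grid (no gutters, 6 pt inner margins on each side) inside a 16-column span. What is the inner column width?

Inside the margins: 1278 − 96 = 1182 pt.
Subtracting 23 gutters of 6 leaves 1044 for 24 columns, so c = 43.5 pt.
16 columns plus 15 gutters: 696 + 90 = 786 pt.
Inner content = 786 − 2·6 = 774 pt.
With no gutters, each column is 774/4 = 193.5 pt.

193.5 pt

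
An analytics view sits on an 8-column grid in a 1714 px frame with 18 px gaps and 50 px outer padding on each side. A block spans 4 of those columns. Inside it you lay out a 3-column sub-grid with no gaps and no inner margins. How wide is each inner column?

Subtract both margins: 1714 − 2·50 = 1614 px.
8c + 7·18 = 1614 → 8c = 1488 → c = 186 px.
4-column span = 4·186 + 3·18 = 798 px.
With no gaps, each column is 798/3 = 266 px.

266 px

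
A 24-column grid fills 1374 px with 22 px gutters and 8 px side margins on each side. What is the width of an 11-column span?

Take off 16 px of margins, leaving 1358 px.
24c + 23·22 = 1358 → 24c = 852 → c = 35.5 px.
11 columns plus 10 gutters: 390.5 + 220 = 610.5 px.

610.5 px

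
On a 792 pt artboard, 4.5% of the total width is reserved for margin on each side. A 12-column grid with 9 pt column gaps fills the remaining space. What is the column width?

Each margin = 4.5% of 792 = 35.64 pt; content = 792 − 2·35.64 = 720.72 pt.
Subtracting 11 column gaps of 9 leaves 621.72 for 12 columns, so c = 51.81 pt.

51.81 pt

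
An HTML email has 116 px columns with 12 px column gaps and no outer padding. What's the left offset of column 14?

1664 px

No margin, so column 14 starts at 13·(column + gutter) = 13·128 = 1664 px.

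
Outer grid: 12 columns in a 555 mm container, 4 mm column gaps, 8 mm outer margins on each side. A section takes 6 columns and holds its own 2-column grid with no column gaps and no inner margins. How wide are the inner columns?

Outer content = 555 − 2·8 = 539 mm.
539 − 11·4 = 495; ÷12 gives c = 41.25 mm.
Span of 6: 6·41.25 + 5·4 = 247.5 + 20 = 267.5 mm.
267.5 / 2 = 133.75 mm per column.

133.75 mm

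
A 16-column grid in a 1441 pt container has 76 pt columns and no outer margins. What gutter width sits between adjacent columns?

16·76 + 15g = 1441 → 15g = 225 → g = 15 pt.

15 pt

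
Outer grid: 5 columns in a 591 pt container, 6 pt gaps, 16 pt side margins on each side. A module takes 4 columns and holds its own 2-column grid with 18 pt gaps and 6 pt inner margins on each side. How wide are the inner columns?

208 pt

Inside the margins: 591 − 32 = 559 pt.
5c + 4·6 = 559 → 5c = 535 → c = 107 pt.
4 columns plus 3 gaps: 428 + 18 = 446 pt.
Inner content = 446 − 2·6 = 434 pt.
Subtracting 1 gap of 18 leaves 416 for 2 columns, so d = 208 pt.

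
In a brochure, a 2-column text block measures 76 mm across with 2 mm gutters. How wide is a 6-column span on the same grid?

232 mm

Subtracting 1 gutter of 2 leaves 74 for 2 columns, so c = 37 mm.
6 columns plus 5 gutters: 222 + 10 = 232 mm.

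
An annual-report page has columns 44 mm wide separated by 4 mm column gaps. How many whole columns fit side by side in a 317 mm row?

6 columns

6 columns: 6·44 + 5·4 = 284 mm ≤ 317.
7 columns: 332 mm > 317. So 6.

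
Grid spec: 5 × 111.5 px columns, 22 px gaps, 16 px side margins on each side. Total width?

Layout = 2·16 + 5·111.5 + 4·22 = 32 + 557.5 + 88 = 677.5 px.

677.5 px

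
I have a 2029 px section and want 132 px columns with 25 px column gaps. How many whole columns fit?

13 columns

Each extra column adds 132 + 25 = 157 px.
(2029 + 25) / 157 = 13.08, so 13 columns fit.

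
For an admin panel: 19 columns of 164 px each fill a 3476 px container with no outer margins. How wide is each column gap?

20 px

Columns use 3116 px, leaving 360 px across 18 column gaps = 20 px each.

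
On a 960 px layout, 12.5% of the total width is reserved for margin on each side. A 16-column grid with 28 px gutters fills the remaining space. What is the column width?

18.75 px

960 × (1 − 2·12.5%) = 960 × 75% = 720 px for the columns.
720 − 15·28 = 300; ÷16 gives c = 18.75 px.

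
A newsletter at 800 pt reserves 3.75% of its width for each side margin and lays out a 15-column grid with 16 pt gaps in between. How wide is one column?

34.4 pt

Each margin = 3.75% of 800 = 30 pt; content = 800 − 2·30 = 740 pt.
740 − 14·16 = 516; ÷15 gives c = 34.4 pt.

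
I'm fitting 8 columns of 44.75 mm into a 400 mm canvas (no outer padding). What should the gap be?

8 columns take 8·44.75 = 358 mm; remaining 42 splits into 7 gaps.
g = 42 / 7 = 6 mm.

6 mm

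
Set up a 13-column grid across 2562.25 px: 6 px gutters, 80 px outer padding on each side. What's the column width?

Inside the margins: 2562.25 − 160 = 2402.25 px.
13 columns + 12 gutters: 13c + 12·6 = 2402.25.
13c = 2402.25 − 72 = 2330.25, so c = 179.25 px.

179.25 px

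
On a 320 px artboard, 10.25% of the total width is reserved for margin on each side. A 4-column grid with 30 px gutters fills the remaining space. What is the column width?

41.1 px

Margins: 10.25% × 320 = 32.8 px each, so content = 320 − 65.6 = 254.4 px.
254.4 − 3·30 = 164.4; ÷4 gives c = 41.1 px.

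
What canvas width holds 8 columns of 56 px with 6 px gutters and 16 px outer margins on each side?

522 px

Canvas = 2·16 + 8·56 + 7·6 = 32 + 448 + 42 = 522 px.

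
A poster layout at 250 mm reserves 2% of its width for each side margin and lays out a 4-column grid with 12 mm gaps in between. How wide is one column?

51 mm

Each margin = 2% of 250 = 5 mm; content = 250 − 2·5 = 240 mm.
240 − 3·12 = 204; ÷4 gives c = 51 mm.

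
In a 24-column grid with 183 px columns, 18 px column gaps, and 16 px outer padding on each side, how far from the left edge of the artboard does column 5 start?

820 px

Column 5 starts at margin + 4·(column + gutter) = 16 + 4·201 = 820 px.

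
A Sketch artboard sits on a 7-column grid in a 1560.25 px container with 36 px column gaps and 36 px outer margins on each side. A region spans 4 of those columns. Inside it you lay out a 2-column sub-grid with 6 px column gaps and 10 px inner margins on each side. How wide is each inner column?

Outer content = 1560.25 − 2·36 = 1488.25 px.
Subtracting 6 column gaps of 36 leaves 1272.25 for 7 columns, so c = 181.75 px.
4-column span = 4·181.75 + 3·36 = 835 px.
Inner content = 835 − 2·10 = 815 px.
815 − 1·6 = 809; ÷2 gives d = 404.5 px.

404.5 px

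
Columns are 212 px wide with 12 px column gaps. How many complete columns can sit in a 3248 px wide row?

14 columns

14 columns: 14·212 + 13·12 = 3124 px ≤ 3248.
15 columns: 3348 px > 3248. So 14.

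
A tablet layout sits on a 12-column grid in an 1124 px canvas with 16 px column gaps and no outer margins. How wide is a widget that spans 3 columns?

269 px

12c + 11·16 = 1124 → 12c = 948 → c = 79 px.
3-column span = 3·79 + 2·16 = 269 px.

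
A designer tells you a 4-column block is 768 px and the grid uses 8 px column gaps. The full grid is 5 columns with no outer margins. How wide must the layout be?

962 px

4c + 3·8 = 768 → 4c = 744 → c = 186 px.
Total width: 5·186 + 4·8 = 962 px.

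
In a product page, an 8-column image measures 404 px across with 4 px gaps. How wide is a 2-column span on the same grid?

98 px

404 − 7·4 = 376; ÷8 gives c = 47 px.
2-column span = 2·47 + 1·4 = 98 px.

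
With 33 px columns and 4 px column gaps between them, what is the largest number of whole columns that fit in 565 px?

Each extra column adds 33 + 4 = 37 px.
(565 + 4) / 37 = 15.38, so 15 columns fit.

15 columns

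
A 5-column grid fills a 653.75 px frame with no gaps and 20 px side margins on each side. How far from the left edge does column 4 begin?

388.25 px

Inside the margins: 653.75 − 40 = 613.75 px.
613.75 / 5 = 122.75 px per column.
Column 4 starts at margin + 3·(column + gutter) = 20 + 3·122.75 = 388.25 px.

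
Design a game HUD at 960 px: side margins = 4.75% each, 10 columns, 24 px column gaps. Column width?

Each margin = 4.75% of 960 = 45.6 px; content = 960 − 2·45.6 = 868.8 px.
868.8 − 9·24 = 652.8; ÷10 gives c = 65.28 px.

65.28 px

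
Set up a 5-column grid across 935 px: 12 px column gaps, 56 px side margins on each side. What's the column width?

155 px

Content width = 935 − 2·56 = 823 px.
5 columns + 4 column gaps: 5c + 4·12 = 823.
5c = 823 − 48 = 775, so c = 155 px.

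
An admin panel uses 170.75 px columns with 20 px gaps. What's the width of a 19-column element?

3604.25 px

19 columns plus 18 gaps: 3244.25 + 360 = 3604.25 px.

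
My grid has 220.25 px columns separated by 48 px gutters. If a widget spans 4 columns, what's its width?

1025 px

4-column span = 4·220.25 + 3·48 = 1025 px.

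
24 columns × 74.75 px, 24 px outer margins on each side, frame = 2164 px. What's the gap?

14 px

Take off 48 px of margins, leaving 2116 px.
Columns use 1794 px, leaving 322 px across 23 gaps = 14 px each.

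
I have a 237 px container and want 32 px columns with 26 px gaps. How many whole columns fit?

k columns need k·32 + (k−1)·26 = k·58 − 26.
k·58 − 26 ≤ 237 → k ≤ 263 / 58 ≈ 4.53, so k = 4.

4 columns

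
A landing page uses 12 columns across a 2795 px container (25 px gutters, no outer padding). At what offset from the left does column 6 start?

12c + 11·25 = 2795 → 12c = 2520 → c = 210 px.
Before column 6: 5 columns + 5 gutters.
Offset = 5·(210 + 25) = 5·235 = 1175 px.

1175 px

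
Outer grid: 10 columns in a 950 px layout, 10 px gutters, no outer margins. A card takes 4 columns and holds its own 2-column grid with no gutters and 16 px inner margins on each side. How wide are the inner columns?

171 px

Subtracting 9 gutters of 10 leaves 860 for 10 columns, so c = 86 px.
4 columns plus 3 gutters: 344 + 30 = 374 px.
Inner content = 374 − 2·16 = 342 px.
2d = 342 → d = 171 px.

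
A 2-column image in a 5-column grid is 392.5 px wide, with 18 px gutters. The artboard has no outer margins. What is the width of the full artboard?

392.5 − 1·18 = 374.5; ÷2 gives c = 187.25 px.
Total width: 5·187.25 + 4·18 = 1008.25 px.

1008.25 px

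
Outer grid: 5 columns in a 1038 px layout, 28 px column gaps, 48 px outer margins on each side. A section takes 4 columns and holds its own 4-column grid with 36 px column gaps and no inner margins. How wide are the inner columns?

Subtract both margins: 1038 − 2·48 = 942 px.
5 columns + 4 column gaps: 5c + 4·28 = 942.
5c = 942 − 112 = 830, so c = 166 px.
Span of 4: 4·166 + 3·28 = 664 + 84 = 748 px.
Subtracting 3 column gaps of 36 leaves 640 for 4 columns, so d = 160 px.

160 px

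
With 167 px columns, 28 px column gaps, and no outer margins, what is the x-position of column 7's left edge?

1170 px

Before column 7: 6 columns + 6 column gaps.
Offset = 6·(167 + 28) = 6·195 = 1170 px.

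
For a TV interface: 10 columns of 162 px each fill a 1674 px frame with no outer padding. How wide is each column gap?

6 px

Columns use 1620 px, leaving 54 px across 9 column gaps = 6 px each.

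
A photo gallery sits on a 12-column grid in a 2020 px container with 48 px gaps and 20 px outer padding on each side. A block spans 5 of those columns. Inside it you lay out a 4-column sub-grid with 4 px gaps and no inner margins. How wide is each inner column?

Inside the margins: 2020 − 40 = 1980 px.
12 columns + 11 gaps: 12c + 11·48 = 1980.
12c = 1980 − 528 = 1452, so c = 121 px.
Span of 5: 5·121 + 4·48 = 605 + 192 = 797 px.
4d + 3·4 = 797 → 4d = 785 → d = 196.25 px.

196.25 px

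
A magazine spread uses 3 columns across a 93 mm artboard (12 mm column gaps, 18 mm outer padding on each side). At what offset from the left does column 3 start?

64 mm

Take off 36 mm of margins, leaving 57 mm.
3 columns + 2 column gaps: 3c + 2·12 = 57.
3c = 57 − 24 = 33, so c = 11 mm.
Each column+gutter stride is 23 mm; 2 of them past the 18 mm margin is 18 + 46 = 64 mm.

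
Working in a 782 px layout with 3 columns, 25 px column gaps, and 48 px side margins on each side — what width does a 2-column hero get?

Content width = 782 − 2·48 = 686 px.
3c + 2·25 = 686 → 3c = 636 → c = 212 px.
2-column span = 2·212 + 1·25 = 449 px.

449 px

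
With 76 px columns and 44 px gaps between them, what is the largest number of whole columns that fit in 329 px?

3 columns

k columns need k·76 + (k−1)·44 = k·120 − 44.
k·120 − 44 ≤ 329 → k ≤ 373 / 120 ≈ 3.11, so k = 3.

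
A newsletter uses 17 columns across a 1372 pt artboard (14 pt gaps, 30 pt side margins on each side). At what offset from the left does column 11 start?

Subtract both margins: 1372 − 2·30 = 1312 pt.
17 columns + 16 gaps: 17c + 16·14 = 1312.
17c = 1312 − 224 = 1088, so c = 64 pt.
Column 11 starts at margin + 10·(column + gutter) = 30 + 10·78 = 810 pt.

810 pt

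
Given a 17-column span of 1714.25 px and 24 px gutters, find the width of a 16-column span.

1714.25 − 16·24 = 1330.25; ÷17 gives c = 78.25 px.
16-column span = 16·78.25 + 15·24 = 1612 px.

1612 px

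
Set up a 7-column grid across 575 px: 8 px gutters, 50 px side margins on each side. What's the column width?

61 px

Take off 100 px of margins, leaving 475 px.
475 − 6·8 = 427; ÷7 gives c = 61 px.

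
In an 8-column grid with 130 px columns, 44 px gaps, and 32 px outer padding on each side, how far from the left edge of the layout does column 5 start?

Column 5 starts at margin + 4·(column + gutter) = 32 + 4·174 = 728 px.

728 px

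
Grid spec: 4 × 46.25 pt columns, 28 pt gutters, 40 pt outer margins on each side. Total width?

349 pt

Adding margins, columns and gutters: 80 + 185 + 84 = 349 pt.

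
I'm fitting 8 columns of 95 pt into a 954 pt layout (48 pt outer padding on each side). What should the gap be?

Take off 96 pt of margins, leaving 858 pt.
8·95 + 7g = 858 → 7g = 98 → g = 14 pt.

14 pt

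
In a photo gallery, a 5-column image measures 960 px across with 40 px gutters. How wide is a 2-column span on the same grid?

360 px

960 − 4·40 = 800; ÷5 gives c = 160 px.
2-column span = 2·160 + 1·40 = 360 px.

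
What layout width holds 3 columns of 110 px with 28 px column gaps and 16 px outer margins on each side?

Total width: 2·16 + 3·110 + 2·28 = 418 px.

418 px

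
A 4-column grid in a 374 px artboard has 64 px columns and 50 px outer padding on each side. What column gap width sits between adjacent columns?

Inside the margins: 374 − 100 = 274 px.
Columns use 256 px, leaving 18 px across 3 column gaps = 6 px each.

6 px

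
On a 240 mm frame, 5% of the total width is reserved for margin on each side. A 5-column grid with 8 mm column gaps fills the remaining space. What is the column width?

Each margin = 5% of 240 = 12 mm; content = 240 − 2·12 = 216 mm.
Subtracting 4 column gaps of 8 leaves 184 for 5 columns, so c = 36.8 mm.

36.8 mm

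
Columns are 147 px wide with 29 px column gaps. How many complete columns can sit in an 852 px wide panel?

5 columns: 5·147 + 4·29 = 851 px ≤ 852.
6 columns: 1027 px > 852. So 5.

5 columns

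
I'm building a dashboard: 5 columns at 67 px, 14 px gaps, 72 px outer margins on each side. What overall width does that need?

Adding margins, columns and gutters: 144 + 335 + 56 = 535 px.

535 px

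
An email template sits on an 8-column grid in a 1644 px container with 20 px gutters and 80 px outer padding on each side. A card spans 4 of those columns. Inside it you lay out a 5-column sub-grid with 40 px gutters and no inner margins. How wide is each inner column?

114.4 px

Inside the margins: 1644 − 160 = 1484 px.
8 columns + 7 gutters: 8c + 7·20 = 1484.
8c = 1484 − 140 = 1344, so c = 168 px.
4 columns plus 3 gutters: 672 + 60 = 732 px.
5 columns + 4 gutters: 5d + 4·40 = 732.
5d = 732 − 160 = 572, so d = 114.4 px.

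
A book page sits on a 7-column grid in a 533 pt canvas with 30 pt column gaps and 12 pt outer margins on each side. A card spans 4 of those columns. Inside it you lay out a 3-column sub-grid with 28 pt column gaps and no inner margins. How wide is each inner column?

74 pt

Inside the margins: 533 − 24 = 509 pt.
7c + 6·30 = 509 → 7c = 329 → c = 47 pt.
Span of 4: 4·47 + 3·30 = 188 + 90 = 278 pt.
278 − 2·28 = 222; ÷3 gives d = 74 pt.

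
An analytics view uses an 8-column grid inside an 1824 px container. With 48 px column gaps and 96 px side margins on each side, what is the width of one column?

162 px

Subtract both margins: 1824 − 2·96 = 1632 px.
Subtracting 7 column gaps of 48 leaves 1296 for 8 columns, so c = 162 px.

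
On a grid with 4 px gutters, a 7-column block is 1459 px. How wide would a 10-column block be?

2086 px

7c + 6·4 = 1459 → 7c = 1435 → c = 205 px.
Span of 10: 10·205 + 9·4 = 2050 + 36 = 2086 px.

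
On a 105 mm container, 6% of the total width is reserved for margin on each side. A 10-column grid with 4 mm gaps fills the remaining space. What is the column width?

5.64 mm

Each margin = 6% of 105 = 6.3 mm; content = 105 − 2·6.3 = 92.4 mm.
10 columns + 9 gaps: 10c + 9·4 = 92.4.
10c = 92.4 − 36 = 56.4, so c = 5.64 mm.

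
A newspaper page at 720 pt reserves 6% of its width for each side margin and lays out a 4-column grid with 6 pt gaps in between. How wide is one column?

153.9 pt

Each margin = 6% of 720 = 43.2 pt; content = 720 − 2·43.2 = 633.6 pt.
633.6 − 3·6 = 615.6; ÷4 gives c = 153.9 pt.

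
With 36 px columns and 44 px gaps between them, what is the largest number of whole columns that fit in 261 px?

3 columns

k columns need k·36 + (k−1)·44 = k·80 − 44.
k·80 − 44 ≤ 261 → k ≤ 305 / 80 ≈ 3.81, so k = 3.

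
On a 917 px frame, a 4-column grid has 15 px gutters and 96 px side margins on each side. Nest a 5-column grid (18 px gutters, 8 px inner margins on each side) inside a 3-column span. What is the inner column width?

Subtract both margins: 917 − 2·96 = 725 px.
4 columns + 3 gutters: 4c + 3·15 = 725.
4c = 725 − 45 = 680, so c = 170 px.
3-column span = 3·170 + 2·15 = 540 px.
Inner content = 540 − 2·8 = 524 px.
5 columns + 4 gutters: 5d + 4·18 = 524.
5d = 524 − 72 = 452, so d = 90.4 px.

90.4 px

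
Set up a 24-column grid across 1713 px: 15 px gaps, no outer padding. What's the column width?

24c + 23·15 = 1713 → 24c = 1368 → c = 57 px.

57 px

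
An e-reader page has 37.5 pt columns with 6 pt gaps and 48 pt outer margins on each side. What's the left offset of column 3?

135 pt

Before column 3: the margin + 2 columns + 2 gaps.
Offset = 48 + 2·(37.5 + 6) = 48 + 87 = 135 pt.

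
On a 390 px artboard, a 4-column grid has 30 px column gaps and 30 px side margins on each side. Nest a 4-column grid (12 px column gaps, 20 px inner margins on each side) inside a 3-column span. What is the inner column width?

41 px

Take off 60 px of margins, leaving 330 px.
4c + 3·30 = 330 → 4c = 240 → c = 60 px.
Span of 3: 3·60 + 2·30 = 180 + 60 = 240 px.
Inner content = 240 − 2·20 = 200 px.
4d + 3·12 = 200 → 4d = 164 → d = 41 px.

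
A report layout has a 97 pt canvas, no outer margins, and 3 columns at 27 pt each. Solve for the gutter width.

3·27 + 2g = 97 → 2g = 16 → g = 8 pt.

8 pt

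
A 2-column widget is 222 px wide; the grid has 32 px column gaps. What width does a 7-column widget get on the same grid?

857 px

2c + 1·32 = 222 → 2c = 190 → c = 95 px.
7 columns plus 6 column gaps: 665 + 192 = 857 px.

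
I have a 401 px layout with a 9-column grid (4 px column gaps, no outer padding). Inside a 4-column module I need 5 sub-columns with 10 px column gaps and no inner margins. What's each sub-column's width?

9c + 8·4 = 401 → 9c = 369 → c = 41 px.
Span of 4: 4·41 + 3·4 = 164 + 12 = 176 px.
5 columns + 4 column gaps: 5d + 4·10 = 176.
5d = 176 − 40 = 136, so d = 27.2 px.

27.2 px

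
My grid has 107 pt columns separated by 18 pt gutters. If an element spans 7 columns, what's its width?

7 columns plus 6 gutters: 749 + 108 = 857 pt.

857 pt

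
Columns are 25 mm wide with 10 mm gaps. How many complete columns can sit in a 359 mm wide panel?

10 columns

10 columns: 10·25 + 9·10 = 340 mm ≤ 359.
11 columns: 375 mm > 359. So 10.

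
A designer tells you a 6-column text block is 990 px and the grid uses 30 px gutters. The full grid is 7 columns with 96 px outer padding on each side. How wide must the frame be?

990 − 5·30 = 840; ÷6 gives c = 140 px.
Adding margins, columns and gutters: 192 + 980 + 180 = 1352 px.

1352 px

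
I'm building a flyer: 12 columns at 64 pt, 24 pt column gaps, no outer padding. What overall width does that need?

Summing: 768 + 264 = 1032 pt.

1032 pt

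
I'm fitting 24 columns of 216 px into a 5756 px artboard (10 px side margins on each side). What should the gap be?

24 px

Take off 20 px of margins, leaving 5736 px.
Columns use 5184 px, leaving 552 px across 23 gaps = 24 px each.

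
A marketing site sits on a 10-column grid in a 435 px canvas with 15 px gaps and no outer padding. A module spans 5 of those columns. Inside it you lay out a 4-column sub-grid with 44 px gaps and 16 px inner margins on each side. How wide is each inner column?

11.5 px

Subtracting 9 gaps of 15 leaves 300 for 10 columns, so c = 30 px.
5-column span = 5·30 + 4·15 = 210 px.
Inner content = 210 − 2·16 = 178 px.
4 columns + 3 gaps: 4d + 3·44 = 178.
4d = 178 − 132 = 46, so d = 11.5 px.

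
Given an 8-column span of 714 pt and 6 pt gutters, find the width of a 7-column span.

624 pt

8 columns + 7 gutters: 8c + 7·6 = 714.
8c = 714 − 42 = 672, so c = 84 pt.
7 columns plus 6 gutters: 588 + 36 = 624 pt.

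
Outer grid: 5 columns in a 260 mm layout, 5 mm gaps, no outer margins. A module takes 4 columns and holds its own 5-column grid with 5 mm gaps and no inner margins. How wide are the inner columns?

260 − 4·5 = 240; ÷5 gives c = 48 mm.
4 columns plus 3 gaps: 192 + 15 = 207 mm.
Subtracting 4 gaps of 5 leaves 187 for 5 columns, so d = 37.4 mm.

37.4 mm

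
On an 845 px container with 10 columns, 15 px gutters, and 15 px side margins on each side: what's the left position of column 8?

596 px

Take off 30 px of margins, leaving 815 px.
10c + 9·15 = 815 → 10c = 680 → c = 68 px.
Column 8 starts at margin + 7·(column + gutter) = 15 + 7·83 = 596 px.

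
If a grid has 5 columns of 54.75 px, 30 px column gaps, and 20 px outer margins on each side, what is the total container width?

433.75 px

Container = 2·20 + 5·54.75 + 4·30 = 40 + 273.75 + 120 = 433.75 px.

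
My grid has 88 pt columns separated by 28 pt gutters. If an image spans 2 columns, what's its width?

204 pt

2 columns plus 1 gutter: 176 + 28 = 204 pt.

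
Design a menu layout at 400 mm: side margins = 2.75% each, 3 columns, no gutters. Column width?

Margins: 2.75% × 400 = 11 mm each, so content = 400 − 22 = 378 mm.
3c = 378 → c = 126 mm.

126 mm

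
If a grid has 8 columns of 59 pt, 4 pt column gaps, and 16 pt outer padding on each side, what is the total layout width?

Layout = 2·16 + 8·59 + 7·4 = 32 + 472 + 28 = 532 pt.

532 pt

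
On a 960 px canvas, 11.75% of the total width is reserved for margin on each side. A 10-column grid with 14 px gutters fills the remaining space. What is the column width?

60.84 px

Each margin = 11.75% of 960 = 112.8 px; content = 960 − 2·112.8 = 734.4 px.
734.4 − 9·14 = 608.4; ÷10 gives c = 60.84 px.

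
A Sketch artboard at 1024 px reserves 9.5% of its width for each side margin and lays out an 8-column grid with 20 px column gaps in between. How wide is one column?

Margins: 9.5% × 1024 = 97.28 px each, so content = 1024 − 194.56 = 829.44 px.
829.44 − 7·20 = 689.44; ÷8 gives c = 86.18 px.

86.18 px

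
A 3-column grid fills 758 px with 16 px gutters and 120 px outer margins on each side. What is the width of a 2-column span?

Take off 240 px of margins, leaving 518 px.
3 columns + 2 gutters: 3c + 2·16 = 518.
3c = 518 − 32 = 486, so c = 162 px.
Span of 2: 2·162 + 1·16 = 324 + 16 = 340 px.

340 px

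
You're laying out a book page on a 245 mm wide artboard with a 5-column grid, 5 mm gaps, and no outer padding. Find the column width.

45 mm

245 − 4·5 = 225; ÷5 gives c = 45 mm.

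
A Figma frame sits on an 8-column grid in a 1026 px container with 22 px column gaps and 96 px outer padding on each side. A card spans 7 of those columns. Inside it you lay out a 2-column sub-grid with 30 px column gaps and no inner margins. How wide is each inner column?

348.5 px

Inside the margins: 1026 − 192 = 834 px.
8 columns + 7 column gaps: 8c + 7·22 = 834.
8c = 834 − 154 = 680, so c = 85 px.
7 columns plus 6 column gaps: 595 + 132 = 727 px.
Subtracting 1 column gap of 30 leaves 697 for 2 columns, so d = 348.5 px.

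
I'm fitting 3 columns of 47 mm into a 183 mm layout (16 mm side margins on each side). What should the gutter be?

Take off 32 mm of margins, leaving 151 mm.
Columns use 141 mm, leaving 10 mm across 2 gutters = 5 mm each.

5 mm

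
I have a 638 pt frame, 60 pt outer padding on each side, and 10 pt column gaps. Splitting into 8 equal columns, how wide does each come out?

56 pt

Take off 120 pt of margins, leaving 518 pt.
Subtracting 7 column gaps of 10 leaves 448 for 8 columns, so c = 56 pt.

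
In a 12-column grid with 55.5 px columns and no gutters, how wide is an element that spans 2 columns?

With no gutters, 2 columns span 2·55.5 = 111 px.

111 px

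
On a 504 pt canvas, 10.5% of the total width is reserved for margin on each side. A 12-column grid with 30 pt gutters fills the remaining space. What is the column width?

5.68 pt

504 × (1 − 2·10.5%) = 504 × 79% = 398.16 pt for the columns.
398.16 − 11·30 = 68.16; ÷12 gives c = 5.68 pt.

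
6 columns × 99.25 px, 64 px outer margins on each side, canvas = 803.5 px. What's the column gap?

Content width = 803.5 − 2·64 = 675.5 px.
6 columns take 6·99.25 = 595.5 px; remaining 80 splits into 5 column gaps.
g = 80 / 5 = 16 px.

16 px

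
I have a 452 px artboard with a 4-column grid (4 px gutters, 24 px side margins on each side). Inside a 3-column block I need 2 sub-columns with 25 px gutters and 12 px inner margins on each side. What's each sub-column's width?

126.5 px

Subtract both margins: 452 − 2·24 = 404 px.
4c + 3·4 = 404 → 4c = 392 → c = 98 px.
Span of 3: 3·98 + 2·4 = 294 + 8 = 302 px.
Inner content = 302 − 2·12 = 278 px.
2d + 1·25 = 278 → 2d = 253 → d = 126.5 px.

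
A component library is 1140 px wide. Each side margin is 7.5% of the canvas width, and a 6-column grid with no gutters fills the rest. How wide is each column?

161.5 px

Margins: 7.5% × 1140 = 85.5 px each, so content = 1140 − 171 = 969 px.
969 / 6 = 161.5 px per column.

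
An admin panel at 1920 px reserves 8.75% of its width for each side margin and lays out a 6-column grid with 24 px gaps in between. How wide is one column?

244 px

Margins: 8.75% × 1920 = 168 px each, so content = 1920 − 336 = 1584 px.
Subtracting 5 gaps of 24 leaves 1464 for 6 columns, so c = 244 px.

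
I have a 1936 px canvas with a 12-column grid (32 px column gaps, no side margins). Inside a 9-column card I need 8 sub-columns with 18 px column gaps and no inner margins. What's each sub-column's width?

Subtracting 11 column gaps of 32 leaves 1584 for 12 columns, so c = 132 px.
Span of 9: 9·132 + 8·32 = 1188 + 256 = 1444 px.
8 columns + 7 column gaps: 8d + 7·18 = 1444.
8d = 1444 − 126 = 1318, so d = 164.75 px.

164.75 px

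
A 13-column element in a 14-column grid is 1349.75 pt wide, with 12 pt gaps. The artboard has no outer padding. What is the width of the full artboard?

13 columns + 12 gaps: 13c + 12·12 = 1349.75.
13c = 1349.75 − 144 = 1205.75, so c = 92.75 pt.
Artboard = 14·92.75 + 13·12 = 1298.5 + 156 = 1454.5 pt.

1454.5 pt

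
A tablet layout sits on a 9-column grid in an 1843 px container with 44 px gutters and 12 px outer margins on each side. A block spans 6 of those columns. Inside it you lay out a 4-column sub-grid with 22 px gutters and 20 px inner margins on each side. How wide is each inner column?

273 px

Outer content = 1843 − 2·12 = 1819 px.
9 columns + 8 gutters: 9c + 8·44 = 1819.
9c = 1819 − 352 = 1467, so c = 163 px.
6 columns plus 5 gutters: 978 + 220 = 1198 px.
Inner content = 1198 − 2·20 = 1158 px.
1158 − 3·22 = 1092; ÷4 gives d = 273 px.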